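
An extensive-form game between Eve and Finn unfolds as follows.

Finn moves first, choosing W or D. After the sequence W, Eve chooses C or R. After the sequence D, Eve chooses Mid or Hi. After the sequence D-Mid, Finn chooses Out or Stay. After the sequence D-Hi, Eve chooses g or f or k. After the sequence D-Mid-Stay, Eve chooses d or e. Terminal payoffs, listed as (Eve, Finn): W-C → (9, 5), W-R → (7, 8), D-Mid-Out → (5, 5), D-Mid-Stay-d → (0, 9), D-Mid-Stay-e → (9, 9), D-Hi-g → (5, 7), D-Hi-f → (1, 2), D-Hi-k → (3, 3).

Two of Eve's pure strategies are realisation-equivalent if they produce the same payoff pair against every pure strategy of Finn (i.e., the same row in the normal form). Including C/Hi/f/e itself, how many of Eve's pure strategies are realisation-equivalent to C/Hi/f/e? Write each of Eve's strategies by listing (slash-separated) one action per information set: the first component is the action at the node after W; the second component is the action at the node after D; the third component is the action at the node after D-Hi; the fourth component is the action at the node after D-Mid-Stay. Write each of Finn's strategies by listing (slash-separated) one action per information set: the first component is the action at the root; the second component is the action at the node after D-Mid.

2

Row for C/Hi/f/e (columns W/Out, W/Stay, D/Out, D/Stay): (9,5) (9,5) (1,2) (1,2).
Under C/Hi/f/e, Eve's choice at the node after D-Mid-Stay can never be reached regardless of what Finn does, so varying those choices leaves every outcome unchanged.
Holding the reachable choices fixed and varying the unreachable one freely already gives 2 equivalent strategies.
No other strategy reproduces this row, so those 2 are the full class: C/Hi/f/d, C/Hi/f/e.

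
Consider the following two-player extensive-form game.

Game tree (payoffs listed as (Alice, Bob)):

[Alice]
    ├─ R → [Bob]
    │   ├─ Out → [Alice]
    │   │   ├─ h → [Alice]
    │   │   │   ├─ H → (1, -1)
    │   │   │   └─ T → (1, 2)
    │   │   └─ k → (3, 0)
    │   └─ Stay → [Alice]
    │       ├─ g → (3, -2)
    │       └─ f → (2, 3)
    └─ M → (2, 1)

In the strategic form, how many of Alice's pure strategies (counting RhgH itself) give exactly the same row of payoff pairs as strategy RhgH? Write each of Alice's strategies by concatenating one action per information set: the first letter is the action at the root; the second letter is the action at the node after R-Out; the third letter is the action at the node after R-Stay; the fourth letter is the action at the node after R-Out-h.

Row for RhgH (columns Out, Stay): (1,-1) (3,-2).
Every one of Alice's information sets is on the play path for some reply by Bob when Alice follows RhgH.
Changing the action at any of them therefore changes at least one column, so only RhgH itself gives this row.

1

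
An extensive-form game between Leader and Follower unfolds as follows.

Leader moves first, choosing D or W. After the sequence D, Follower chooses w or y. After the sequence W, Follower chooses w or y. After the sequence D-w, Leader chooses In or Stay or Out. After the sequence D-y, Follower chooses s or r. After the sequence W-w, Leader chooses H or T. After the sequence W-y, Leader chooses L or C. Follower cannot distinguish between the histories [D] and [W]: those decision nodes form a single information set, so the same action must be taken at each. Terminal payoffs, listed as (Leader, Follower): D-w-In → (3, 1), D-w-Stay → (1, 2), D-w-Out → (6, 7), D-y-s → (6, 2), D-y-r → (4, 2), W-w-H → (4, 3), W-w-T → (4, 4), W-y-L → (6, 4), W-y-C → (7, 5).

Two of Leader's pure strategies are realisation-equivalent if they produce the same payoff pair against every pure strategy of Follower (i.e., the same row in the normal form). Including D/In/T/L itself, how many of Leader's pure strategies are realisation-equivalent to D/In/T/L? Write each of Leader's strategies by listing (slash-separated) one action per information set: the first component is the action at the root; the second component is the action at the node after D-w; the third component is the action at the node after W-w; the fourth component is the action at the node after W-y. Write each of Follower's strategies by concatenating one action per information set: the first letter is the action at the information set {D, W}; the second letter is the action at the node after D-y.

4

Row for D/In/T/L (columns ws, wr, ys, yr): (3,1) (3,1) (6,2) (4,2).
Under D/In/T/L, Leader's choice at the node after W-w and at the node after W-y can never be reached regardless of what Follower does, so varying those choices leaves every outcome unchanged.
Holding the reachable choices fixed and varying the unreachable ones freely already gives 2 × 2 = 4 equivalent strategies.
No other strategy reproduces this row, so those 4 are the full class: D/In/H/L, D/In/H/C, D/In/T/L, D/In/T/C.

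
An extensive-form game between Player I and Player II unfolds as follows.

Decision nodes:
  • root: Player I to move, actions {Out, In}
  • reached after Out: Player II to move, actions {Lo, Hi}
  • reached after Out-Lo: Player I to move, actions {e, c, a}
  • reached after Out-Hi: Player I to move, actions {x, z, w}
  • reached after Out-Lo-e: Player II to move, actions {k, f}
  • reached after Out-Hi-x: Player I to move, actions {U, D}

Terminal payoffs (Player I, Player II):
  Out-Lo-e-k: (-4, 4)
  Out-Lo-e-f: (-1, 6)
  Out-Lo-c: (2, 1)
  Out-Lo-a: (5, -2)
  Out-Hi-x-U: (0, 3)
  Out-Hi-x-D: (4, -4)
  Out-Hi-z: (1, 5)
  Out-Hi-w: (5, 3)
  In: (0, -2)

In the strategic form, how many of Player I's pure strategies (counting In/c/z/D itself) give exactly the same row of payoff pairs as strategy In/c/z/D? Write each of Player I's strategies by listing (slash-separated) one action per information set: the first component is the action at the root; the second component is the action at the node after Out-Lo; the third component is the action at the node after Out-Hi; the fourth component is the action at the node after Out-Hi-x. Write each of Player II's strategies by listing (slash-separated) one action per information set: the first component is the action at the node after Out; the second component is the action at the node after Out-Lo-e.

18

Row for In/c/z/D (columns Lo/k, Lo/f, Hi/k, Hi/f): (0,-2) (0,-2) (0,-2) (0,-2).
Under In/c/z/D, Player I's choice at the node after Out-Lo and at the node after Out-Hi and at the node after Out-Hi-x can never be reached regardless of what Player II does, so varying those choices leaves every outcome unchanged.
Holding the reachable choices fixed and varying the unreachable ones freely already gives 3 × 3 × 2 = 18 equivalent strategies.
No other strategy reproduces this row, so those 18 are the full class: In/e/x/U, In/e/x/D, In/e/z/U, In/e/z/D, In/e/w/U, In/e/w/D, In/c/x/U, In/c/x/D, In/c/z/U, In/c/z/D, In/c/w/U, In/c/w/D, In/a/x/U, In/a/x/D, In/a/z/U, In/a/z/D, In/a/w/U, In/a/w/D.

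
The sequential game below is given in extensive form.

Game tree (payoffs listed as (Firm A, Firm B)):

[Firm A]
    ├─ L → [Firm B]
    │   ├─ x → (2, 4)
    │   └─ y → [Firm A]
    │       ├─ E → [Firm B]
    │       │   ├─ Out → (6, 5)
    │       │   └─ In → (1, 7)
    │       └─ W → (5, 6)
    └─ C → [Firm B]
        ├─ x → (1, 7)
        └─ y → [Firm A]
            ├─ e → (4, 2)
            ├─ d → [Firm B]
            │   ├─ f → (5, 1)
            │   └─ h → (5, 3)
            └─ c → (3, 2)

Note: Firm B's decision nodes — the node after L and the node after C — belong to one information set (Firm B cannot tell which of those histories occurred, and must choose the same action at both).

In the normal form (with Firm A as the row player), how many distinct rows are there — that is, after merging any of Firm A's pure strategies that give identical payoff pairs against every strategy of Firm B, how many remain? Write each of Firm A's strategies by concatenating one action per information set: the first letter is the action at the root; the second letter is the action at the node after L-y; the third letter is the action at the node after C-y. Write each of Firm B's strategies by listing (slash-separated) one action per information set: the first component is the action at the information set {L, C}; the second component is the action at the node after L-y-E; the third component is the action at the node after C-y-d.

5

Firm A has 12 pure strategies: LEe, LEd, LEc, LWe, LWd, LWc, CEe, CEd, CEc, CWe, CWd, CWc. Columns: x/Out/f, x/Out/h, x/In/f, x/In/h, y/Out/f, y/Out/h, y/In/f, y/In/h.
{LEe, LEd, LEc} → row (2,4) (2,4) (2,4) (2,4) (6,5) (6,5) (1,7) (1,7)
{LWe, LWd, LWc} → row (2,4) (2,4) (2,4) (2,4) (5,6) (5,6) (5,6) (5,6)
{CEe, CWe} → row (1,7) (1,7) (1,7) (1,7) (4,2) (4,2) (4,2) (4,2)
{CEd, CWd} → row (1,7) (1,7) (1,7) (1,7) (5,1) (5,3) (5,1) (5,3)
{CEc, CWc} → row (1,7) (1,7) (1,7) (1,7) (3,2) (3,2) (3,2) (3,2)
That's 5 distinct rows out of 12 strategies.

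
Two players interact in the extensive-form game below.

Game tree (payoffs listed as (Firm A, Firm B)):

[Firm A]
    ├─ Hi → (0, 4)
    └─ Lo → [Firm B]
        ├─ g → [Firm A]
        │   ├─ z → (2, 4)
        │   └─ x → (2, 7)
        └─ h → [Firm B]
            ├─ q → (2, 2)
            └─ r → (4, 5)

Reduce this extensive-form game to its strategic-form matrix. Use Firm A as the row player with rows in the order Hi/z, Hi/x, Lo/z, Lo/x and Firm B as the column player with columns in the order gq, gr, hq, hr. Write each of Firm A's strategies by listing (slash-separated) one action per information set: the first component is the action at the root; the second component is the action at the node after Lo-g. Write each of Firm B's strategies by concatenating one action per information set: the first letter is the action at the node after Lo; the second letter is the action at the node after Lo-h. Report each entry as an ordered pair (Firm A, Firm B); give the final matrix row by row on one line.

Row Hi/z: gq→(0,4), gr→(0,4), hq→(0,4), hr→(0,4)
Row Hi/x: gq→(0,4), gr→(0,4), hq→(0,4), hr→(0,4)
Row Lo/z: gq→(2,4), gr→(2,4), hq→(2,2), hr→(4,5)
Row Lo/x: gq→(2,7), gr→(2,7), hq→(2,2), hr→(4,5)

Hi/z: (0,4) (0,4) (0,4) (0,4) | Hi/x: (0,4) (0,4) (0,4) (0,4) | Lo/z: (2,4) (2,4) (2,2) (4,5) | Lo/x: (2,7) (2,7) (2,2) (4,5)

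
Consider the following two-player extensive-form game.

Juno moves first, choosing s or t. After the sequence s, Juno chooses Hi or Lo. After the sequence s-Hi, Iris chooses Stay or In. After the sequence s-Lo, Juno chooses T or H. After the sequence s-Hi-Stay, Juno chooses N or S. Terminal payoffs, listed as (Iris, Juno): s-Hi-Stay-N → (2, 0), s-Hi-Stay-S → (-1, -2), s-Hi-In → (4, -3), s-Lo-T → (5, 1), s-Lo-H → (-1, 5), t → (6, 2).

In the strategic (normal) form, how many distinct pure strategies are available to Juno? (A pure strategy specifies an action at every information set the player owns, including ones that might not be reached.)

Juno owns the root with actions {s, t} — two choices.
Juno owns the node after s with actions {Hi, Lo} — two choices.
Juno owns the node after s-Lo with actions {T, H} — two choices.
Juno owns the node after s-Hi-Stay with actions {N, S} — two choices.
A pure strategy fixes one action at each information set independently, so the count is the product 2 × 2 × 2 × 2 = 16.

16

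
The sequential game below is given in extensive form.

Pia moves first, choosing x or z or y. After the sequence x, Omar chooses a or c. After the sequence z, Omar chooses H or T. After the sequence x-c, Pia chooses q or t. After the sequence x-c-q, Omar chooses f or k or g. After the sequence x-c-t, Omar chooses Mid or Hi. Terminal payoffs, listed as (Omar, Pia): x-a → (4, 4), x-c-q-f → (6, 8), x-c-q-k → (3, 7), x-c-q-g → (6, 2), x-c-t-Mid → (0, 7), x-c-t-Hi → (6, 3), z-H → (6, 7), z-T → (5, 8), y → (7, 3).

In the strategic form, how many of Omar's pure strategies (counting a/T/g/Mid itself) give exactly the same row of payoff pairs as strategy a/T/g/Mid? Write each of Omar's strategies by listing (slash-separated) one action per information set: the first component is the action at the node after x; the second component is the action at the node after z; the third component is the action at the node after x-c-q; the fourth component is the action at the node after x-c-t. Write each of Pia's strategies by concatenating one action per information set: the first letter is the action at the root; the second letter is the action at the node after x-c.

Row for a/T/g/Mid (columns xq, xt, zq, zt, yq, yt): (4,4) (4,4) (5,8) (5,8) (7,3) (7,3).
Under a/T/g/Mid, Omar's choice at the node after x-c-q and at the node after x-c-t can never be reached regardless of what Pia does, so varying those choices leaves every outcome unchanged.
Holding the reachable choices fixed and varying the unreachable ones freely already gives 3 × 2 = 6 equivalent strategies.
No other strategy reproduces this row, so those 6 are the full class: a/T/f/Mid, a/T/f/Hi, a/T/k/Mid, a/T/k/Hi, a/T/g/Mid, a/T/g/Hi.

6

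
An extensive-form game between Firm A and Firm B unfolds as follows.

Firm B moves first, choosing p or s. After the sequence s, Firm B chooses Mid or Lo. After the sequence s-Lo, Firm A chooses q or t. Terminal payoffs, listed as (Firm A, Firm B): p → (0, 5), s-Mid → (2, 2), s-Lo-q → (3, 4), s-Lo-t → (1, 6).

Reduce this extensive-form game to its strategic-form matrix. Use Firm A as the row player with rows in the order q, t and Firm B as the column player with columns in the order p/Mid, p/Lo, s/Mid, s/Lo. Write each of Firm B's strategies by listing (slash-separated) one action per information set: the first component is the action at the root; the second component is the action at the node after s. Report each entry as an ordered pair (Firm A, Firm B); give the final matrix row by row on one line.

        p/Mid     p/Lo    s/Mid     s/Lo
   q    (0,5)    (0,5)    (2,2)    (3,4)
   t    (0,5)    (0,5)    (2,2)    (1,6)

q: (0,5) (0,5) (2,2) (3,4) | t: (0,5) (0,5) (2,2) (1,6)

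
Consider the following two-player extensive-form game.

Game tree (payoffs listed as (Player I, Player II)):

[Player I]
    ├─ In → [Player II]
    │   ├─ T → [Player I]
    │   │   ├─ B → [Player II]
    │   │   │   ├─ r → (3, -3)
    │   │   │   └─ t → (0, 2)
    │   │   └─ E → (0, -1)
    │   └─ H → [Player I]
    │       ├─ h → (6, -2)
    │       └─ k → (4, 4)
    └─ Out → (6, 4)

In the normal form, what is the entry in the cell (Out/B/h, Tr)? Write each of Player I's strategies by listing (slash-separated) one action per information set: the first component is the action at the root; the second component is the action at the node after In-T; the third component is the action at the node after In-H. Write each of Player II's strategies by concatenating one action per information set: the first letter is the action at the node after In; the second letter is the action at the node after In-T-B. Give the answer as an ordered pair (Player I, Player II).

Trace the play path from the root:
  Player I plays Out
→ terminal payoff (6, 4).
(Player I's choice at the node after In-T is never reached on this path, so it doesn't affect the outcome.)

(6, 4)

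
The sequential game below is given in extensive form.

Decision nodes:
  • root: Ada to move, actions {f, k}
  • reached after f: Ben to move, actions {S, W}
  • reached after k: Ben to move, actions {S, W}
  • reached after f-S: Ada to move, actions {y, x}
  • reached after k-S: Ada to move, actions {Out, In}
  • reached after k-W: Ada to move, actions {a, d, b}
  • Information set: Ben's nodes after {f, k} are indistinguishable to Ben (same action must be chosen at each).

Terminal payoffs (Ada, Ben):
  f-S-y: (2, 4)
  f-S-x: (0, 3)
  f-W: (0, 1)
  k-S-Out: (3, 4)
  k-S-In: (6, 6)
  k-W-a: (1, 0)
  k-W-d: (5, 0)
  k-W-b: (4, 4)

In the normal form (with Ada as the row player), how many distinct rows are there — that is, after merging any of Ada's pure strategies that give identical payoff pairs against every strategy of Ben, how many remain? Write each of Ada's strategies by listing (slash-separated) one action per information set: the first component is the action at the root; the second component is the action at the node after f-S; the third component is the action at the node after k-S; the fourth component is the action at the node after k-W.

Ada has 24 pure strategies: f/y/Out/a, f/y/Out/d, f/y/Out/b, f/y/In/a, f/y/In/d, f/y/In/b, f/x/Out/a, f/x/Out/d, f/x/Out/b, f/x/In/a, f/x/In/d, f/x/In/b, k/y/Out/a, k/y/Out/d, k/y/Out/b, k/y/In/a, k/y/In/d, k/y/In/b, k/x/Out/a, k/x/Out/d, k/x/Out/b, k/x/In/a, k/x/In/d, k/x/In/b. Columns: S, W.
{f/y/Out/a, f/y/Out/d, f/y/Out/b, f/y/In/a, f/y/In/d, f/y/In/b} → row (2,4) (0,1)
{f/x/Out/a, f/x/Out/d, f/x/Out/b, f/x/In/a, f/x/In/d, f/x/In/b} → row (0,3) (0,1)
{k/y/Out/a, k/x/Out/a} → row (3,4) (1,0)
{k/y/Out/d, k/x/Out/d} → row (3,4) (5,0)
{k/y/Out/b, k/x/Out/b} → row (3,4) (4,4)
{k/y/In/a, k/x/In/a} → row (6,6) (1,0)
{k/y/In/d, k/x/In/d} → row (6,6) (5,0)
{k/y/In/b, k/x/In/b} → row (6,6) (4,4)
That's 8 distinct rows out of 24 strategies.

8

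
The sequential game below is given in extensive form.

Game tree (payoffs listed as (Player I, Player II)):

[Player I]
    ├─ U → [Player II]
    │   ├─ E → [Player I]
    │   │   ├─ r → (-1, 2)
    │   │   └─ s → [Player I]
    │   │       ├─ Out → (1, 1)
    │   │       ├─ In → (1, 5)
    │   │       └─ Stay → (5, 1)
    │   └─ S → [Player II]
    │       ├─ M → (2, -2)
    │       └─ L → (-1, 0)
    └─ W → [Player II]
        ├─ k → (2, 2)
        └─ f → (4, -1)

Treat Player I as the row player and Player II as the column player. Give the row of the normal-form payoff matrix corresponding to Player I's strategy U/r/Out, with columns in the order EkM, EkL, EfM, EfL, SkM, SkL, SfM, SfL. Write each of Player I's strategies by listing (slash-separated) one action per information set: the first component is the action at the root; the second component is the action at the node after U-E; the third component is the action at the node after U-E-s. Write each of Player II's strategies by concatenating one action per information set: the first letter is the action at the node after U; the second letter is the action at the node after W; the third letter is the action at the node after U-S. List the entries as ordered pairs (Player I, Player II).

vs EkM: Player I plays U → Player II plays E at [U] → Player I plays r at [U-E] → (-1, 2)
vs EkL: Player I plays U → Player II plays E at [U] → Player I plays r at [U-E] → (-1, 2)
vs EfM: Player I plays U → Player II plays E at [U] → Player I plays r at [U-E] → (-1, 2)
vs EfL: Player I plays U → Player II plays E at [U] → Player I plays r at [U-E] → (-1, 2)
vs SkM: Player I plays U → Player II plays S at [U] → Player II plays M at [U-S] → (2, -2)
vs SkL: Player I plays U → Player II plays S at [U] → Player II plays L at [U-S] → (-1, 0)
vs SfM: Player I plays U → Player II plays S at [U] → Player II plays M at [U-S] → (2, -2)
vs SfL: Player I plays U → Player II plays S at [U] → Player II plays L at [U-S] → (-1, 0)

(-1,2) (-1,2) (-1,2) (-1,2) (2,-2) (-1,0) (2,-2) (-1,0)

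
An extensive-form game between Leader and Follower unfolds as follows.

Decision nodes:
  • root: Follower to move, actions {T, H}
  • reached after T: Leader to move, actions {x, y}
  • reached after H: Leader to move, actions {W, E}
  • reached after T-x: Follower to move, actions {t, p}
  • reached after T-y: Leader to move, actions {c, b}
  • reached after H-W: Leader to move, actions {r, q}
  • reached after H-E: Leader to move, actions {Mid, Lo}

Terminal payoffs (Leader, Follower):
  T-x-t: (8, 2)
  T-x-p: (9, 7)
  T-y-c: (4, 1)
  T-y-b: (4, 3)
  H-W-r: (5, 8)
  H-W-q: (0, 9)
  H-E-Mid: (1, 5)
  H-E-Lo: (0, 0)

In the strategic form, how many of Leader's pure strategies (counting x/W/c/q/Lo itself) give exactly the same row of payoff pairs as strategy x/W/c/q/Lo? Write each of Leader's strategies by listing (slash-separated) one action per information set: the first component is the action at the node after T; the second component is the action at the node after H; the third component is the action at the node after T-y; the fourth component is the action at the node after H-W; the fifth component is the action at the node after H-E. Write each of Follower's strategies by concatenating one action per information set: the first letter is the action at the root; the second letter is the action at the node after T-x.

Row for x/W/c/q/Lo (columns Tt, Tp, Ht, Hp): (8,2) (9,7) (0,9) (0,9).
Under x/W/c/q/Lo, Leader's choice at the node after T-y and at the node after H-E can never be reached regardless of what Follower does, so varying those choices leaves every outcome unchanged.
Holding the reachable choices fixed and varying the unreachable ones freely already gives 2 × 2 = 4 equivalent strategies.
No other strategy reproduces this row, so those 4 are the full class: x/W/c/q/Mid, x/W/c/q/Lo, x/W/b/q/Mid, x/W/b/q/Lo.

4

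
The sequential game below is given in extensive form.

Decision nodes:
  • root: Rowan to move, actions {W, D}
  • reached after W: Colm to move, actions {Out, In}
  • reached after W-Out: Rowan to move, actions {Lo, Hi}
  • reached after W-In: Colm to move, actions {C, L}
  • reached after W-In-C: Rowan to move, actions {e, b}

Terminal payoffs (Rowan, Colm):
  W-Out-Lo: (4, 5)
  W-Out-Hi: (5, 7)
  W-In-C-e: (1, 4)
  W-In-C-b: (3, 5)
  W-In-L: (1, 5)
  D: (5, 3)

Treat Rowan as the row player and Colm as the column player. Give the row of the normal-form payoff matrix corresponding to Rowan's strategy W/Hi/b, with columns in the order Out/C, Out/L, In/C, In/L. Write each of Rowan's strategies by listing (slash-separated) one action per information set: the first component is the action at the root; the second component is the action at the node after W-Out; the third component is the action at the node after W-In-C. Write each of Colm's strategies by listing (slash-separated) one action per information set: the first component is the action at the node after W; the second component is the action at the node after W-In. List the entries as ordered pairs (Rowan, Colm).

vs Out/C: Rowan plays W → Colm plays Out at [W] → Rowan plays Hi at [W-Out] → (5, 7)
vs Out/L: Rowan plays W → Colm plays Out at [W] → Rowan plays Hi at [W-Out] → (5, 7)
vs In/C: Rowan plays W → Colm plays In at [W] → Colm plays C at [W-In] → Rowan plays b at [W-In-C] → (3, 5)
vs In/L: Rowan plays W → Colm plays In at [W] → Colm plays L at [W-In] → (1, 5)

(5,7) (5,7) (3,5) (1,5)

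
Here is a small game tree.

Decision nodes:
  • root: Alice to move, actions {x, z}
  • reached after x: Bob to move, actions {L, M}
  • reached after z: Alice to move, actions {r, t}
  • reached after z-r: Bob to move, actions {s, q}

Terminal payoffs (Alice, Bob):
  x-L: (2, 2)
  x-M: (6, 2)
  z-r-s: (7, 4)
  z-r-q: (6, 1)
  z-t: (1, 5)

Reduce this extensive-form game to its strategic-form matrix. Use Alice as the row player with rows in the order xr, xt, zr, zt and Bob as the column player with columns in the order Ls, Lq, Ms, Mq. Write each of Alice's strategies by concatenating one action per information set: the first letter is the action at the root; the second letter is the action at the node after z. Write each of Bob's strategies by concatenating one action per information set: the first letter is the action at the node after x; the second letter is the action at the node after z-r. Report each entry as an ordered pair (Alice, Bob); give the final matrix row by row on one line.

           Ls       Lq       Ms       Mq
  xr    (2,2)    (2,2)    (6,2)    (6,2)
  xt    (2,2)    (2,2)    (6,2)    (6,2)
  zr    (7,4)    (6,1)    (7,4)    (6,1)
  zt    (1,5)    (1,5)    (1,5)    (1,5)

xr: (2,2) (2,2) (6,2) (6,2) | xt: (2,2) (2,2) (6,2) (6,2) | zr: (7,4) (6,1) (7,4) (6,1) | zt: (1,5) (1,5) (1,5) (1,5)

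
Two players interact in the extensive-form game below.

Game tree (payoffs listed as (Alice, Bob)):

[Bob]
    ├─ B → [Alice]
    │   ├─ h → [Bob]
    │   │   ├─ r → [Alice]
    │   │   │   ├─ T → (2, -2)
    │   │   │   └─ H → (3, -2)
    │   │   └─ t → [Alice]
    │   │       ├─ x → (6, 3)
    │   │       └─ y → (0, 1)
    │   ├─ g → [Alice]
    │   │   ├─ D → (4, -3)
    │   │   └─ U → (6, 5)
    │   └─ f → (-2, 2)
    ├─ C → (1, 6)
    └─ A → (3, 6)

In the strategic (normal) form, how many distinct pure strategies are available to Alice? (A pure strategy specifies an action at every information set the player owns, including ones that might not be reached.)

Alice owns the node after B with actions {h, g, f} — three choices.
Alice owns the node after B-g with actions {D, U} — two choices.
Alice owns the node after B-h-r with actions {T, H} — two choices.
Alice owns the node after B-h-t with actions {x, y} — two choices.
A pure strategy fixes one action at each information set independently, so the count is the product 3 × 2 × 2 × 2 = 24.
(For reference, Bob has 6 pure strategies, giving a 24×6 normal-form matrix.)

24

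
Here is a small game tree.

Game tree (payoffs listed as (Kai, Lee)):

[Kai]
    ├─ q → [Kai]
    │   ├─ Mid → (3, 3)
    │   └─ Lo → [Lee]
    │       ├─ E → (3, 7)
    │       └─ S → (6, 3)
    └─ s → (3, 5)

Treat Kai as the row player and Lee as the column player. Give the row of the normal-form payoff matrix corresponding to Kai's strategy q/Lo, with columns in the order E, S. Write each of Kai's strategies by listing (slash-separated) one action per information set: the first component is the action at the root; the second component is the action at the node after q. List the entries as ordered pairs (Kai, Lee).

vs E: Kai plays q → Kai plays Lo at [q] → Lee plays E at [q-Lo] → (3, 7)
vs S: Kai plays q → Kai plays Lo at [q] → Lee plays S at [q-Lo] → (6, 3)

(3,7) (6,3)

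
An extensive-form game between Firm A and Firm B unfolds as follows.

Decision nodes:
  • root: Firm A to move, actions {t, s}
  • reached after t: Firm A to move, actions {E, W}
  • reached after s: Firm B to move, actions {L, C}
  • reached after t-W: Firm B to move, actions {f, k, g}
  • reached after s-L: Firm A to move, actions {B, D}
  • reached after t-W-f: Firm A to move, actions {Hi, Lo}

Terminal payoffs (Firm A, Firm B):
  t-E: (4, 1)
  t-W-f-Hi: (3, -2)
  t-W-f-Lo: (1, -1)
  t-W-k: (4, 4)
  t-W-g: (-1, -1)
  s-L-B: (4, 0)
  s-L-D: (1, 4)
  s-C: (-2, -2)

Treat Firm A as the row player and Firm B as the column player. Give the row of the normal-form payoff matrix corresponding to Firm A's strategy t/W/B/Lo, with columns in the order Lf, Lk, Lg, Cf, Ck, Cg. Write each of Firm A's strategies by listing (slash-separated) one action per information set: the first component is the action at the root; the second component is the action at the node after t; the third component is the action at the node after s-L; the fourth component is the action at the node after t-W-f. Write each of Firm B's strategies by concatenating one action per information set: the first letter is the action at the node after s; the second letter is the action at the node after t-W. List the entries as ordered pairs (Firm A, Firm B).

(1,-1) (4,4) (-1,-1) (1,-1) (4,4) (-1,-1)

vs Lf: Firm A plays t → Firm A plays W at [t] → Firm B plays f at [t-W] → Firm A plays Lo at [t-W-f] → (1, -1)
vs Lk: Firm A plays t → Firm A plays W at [t] → Firm B plays k at [t-W] → (4, 4)
vs Lg: Firm A plays t → Firm A plays W at [t] → Firm B plays g at [t-W] → (-1, -1)
vs Cf: Firm A plays t → Firm A plays W at [t] → Firm B plays f at [t-W] → Firm A plays Lo at [t-W-f] → (1, -1)
vs Ck: Firm A plays t → Firm A plays W at [t] → Firm B plays k at [t-W] → (4, 4)
vs Cg: Firm A plays t → Firm A plays W at [t] → Firm B plays g at [t-W] → (-1, -1)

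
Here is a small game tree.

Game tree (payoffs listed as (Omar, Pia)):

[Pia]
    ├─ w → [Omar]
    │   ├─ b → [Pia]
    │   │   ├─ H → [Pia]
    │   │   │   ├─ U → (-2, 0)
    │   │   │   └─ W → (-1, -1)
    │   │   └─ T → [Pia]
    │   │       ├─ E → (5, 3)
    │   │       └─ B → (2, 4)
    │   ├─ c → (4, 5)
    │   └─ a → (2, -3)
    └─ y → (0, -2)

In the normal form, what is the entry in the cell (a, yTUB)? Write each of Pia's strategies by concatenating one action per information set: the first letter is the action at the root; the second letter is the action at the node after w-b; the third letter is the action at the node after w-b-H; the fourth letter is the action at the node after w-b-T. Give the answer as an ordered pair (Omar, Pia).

(0, -2)

Trace the play path from the root:
  Pia plays y
→ terminal payoff (0, -2).
(Omar's choice at the node after w is never reached on this path, so it doesn't affect the outcome.)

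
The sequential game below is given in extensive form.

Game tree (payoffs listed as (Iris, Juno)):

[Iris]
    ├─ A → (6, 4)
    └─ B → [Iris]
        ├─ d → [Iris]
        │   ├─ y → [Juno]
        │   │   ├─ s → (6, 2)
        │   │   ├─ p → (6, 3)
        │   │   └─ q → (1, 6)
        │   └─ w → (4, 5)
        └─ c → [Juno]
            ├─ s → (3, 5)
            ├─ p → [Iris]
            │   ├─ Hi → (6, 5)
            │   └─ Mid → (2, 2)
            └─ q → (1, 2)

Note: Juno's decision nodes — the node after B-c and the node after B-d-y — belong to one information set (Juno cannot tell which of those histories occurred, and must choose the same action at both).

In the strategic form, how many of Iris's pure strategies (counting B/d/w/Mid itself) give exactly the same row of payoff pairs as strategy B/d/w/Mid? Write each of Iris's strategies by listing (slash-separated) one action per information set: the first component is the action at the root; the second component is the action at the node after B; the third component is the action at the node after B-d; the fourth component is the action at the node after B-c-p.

Row for B/d/w/Mid (columns s, p, q): (4,5) (4,5) (4,5).
Under B/d/w/Mid, Iris's choice at the node after B-c-p can never be reached regardless of what Juno does, so varying those choices leaves every outcome unchanged.
Holding the reachable choices fixed and varying the unreachable one freely already gives 2 equivalent strategies.
No other strategy reproduces this row, so those 2 are the full class: B/d/w/Hi, B/d/w/Mid.

2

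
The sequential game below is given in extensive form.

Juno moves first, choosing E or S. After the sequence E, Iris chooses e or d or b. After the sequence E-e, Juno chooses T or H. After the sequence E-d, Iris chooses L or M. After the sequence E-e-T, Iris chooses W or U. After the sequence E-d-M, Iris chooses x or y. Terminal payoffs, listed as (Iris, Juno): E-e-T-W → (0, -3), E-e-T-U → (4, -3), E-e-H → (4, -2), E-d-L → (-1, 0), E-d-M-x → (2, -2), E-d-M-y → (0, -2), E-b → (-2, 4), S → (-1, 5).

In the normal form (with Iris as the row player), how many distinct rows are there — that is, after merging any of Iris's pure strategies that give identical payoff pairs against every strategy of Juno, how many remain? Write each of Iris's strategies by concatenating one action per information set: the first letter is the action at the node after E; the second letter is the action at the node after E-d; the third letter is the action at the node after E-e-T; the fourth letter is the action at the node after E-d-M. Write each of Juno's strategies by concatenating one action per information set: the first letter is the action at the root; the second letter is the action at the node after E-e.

6

Iris has 24 pure strategies: eLWx, eLWy, eLUx, eLUy, eMWx, eMWy, eMUx, eMUy, dLWx, dLWy, dLUx, dLUy, dMWx, dMWy, dMUx, dMUy, bLWx, bLWy, bLUx, bLUy, bMWx, bMWy, bMUx, bMUy. Columns: ET, EH, ST, SH.
{eLWx, eLWy, eMWx, eMWy} → row (0,-3) (4,-2) (-1,5) (-1,5)
{eLUx, eLUy, eMUx, eMUy} → row (4,-3) (4,-2) (-1,5) (-1,5)
{dLWx, dLWy, dLUx, dLUy} → row (-1,0) (-1,0) (-1,5) (-1,5)
{dMWx, dMUx} → row (2,-2) (2,-2) (-1,5) (-1,5)
{dMWy, dMUy} → row (0,-2) (0,-2) (-1,5) (-1,5)
{bLWx, bLWy, bLUx, bLUy, bMWx, bMWy, bMUx, bMUy} → row (-2,4) (-2,4) (-1,5) (-1,5)
That's 6 distinct rows out of 24 strategies.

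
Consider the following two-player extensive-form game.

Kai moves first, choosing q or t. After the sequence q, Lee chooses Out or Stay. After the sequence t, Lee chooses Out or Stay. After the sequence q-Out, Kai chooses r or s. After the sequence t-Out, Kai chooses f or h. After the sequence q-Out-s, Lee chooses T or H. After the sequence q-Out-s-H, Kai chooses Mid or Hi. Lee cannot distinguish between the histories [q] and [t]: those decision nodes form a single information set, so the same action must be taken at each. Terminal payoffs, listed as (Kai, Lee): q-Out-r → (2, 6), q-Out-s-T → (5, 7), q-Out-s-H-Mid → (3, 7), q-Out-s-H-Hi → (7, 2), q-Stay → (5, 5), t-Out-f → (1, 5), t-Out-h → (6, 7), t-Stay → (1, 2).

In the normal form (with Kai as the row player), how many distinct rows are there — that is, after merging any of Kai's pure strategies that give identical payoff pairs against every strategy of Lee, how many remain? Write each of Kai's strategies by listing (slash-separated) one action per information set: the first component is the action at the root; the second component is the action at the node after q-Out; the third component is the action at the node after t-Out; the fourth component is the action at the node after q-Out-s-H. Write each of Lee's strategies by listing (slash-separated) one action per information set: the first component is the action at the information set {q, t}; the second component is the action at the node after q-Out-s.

Kai has 16 pure strategies: q/r/f/Mid, q/r/f/Hi, q/r/h/Mid, q/r/h/Hi, q/s/f/Mid, q/s/f/Hi, q/s/h/Mid, q/s/h/Hi, t/r/f/Mid, t/r/f/Hi, t/r/h/Mid, t/r/h/Hi, t/s/f/Mid, t/s/f/Hi, t/s/h/Mid, t/s/h/Hi. Columns: Out/T, Out/H, Stay/T, Stay/H.
{q/r/f/Mid, q/r/f/Hi, q/r/h/Mid, q/r/h/Hi} → row (2,6) (2,6) (5,5) (5,5)
{q/s/f/Mid, q/s/h/Mid} → row (5,7) (3,7) (5,5) (5,5)
{q/s/f/Hi, q/s/h/Hi} → row (5,7) (7,2) (5,5) (5,5)
{t/r/f/Mid, t/r/f/Hi, t/s/f/Mid, t/s/f/Hi} → row (1,5) (1,5) (1,2) (1,2)
{t/r/h/Mid, t/r/h/Hi, t/s/h/Mid, t/s/h/Hi} → row (6,7) (6,7) (1,2) (1,2)
That's 5 distinct rows out of 16 strategies.

5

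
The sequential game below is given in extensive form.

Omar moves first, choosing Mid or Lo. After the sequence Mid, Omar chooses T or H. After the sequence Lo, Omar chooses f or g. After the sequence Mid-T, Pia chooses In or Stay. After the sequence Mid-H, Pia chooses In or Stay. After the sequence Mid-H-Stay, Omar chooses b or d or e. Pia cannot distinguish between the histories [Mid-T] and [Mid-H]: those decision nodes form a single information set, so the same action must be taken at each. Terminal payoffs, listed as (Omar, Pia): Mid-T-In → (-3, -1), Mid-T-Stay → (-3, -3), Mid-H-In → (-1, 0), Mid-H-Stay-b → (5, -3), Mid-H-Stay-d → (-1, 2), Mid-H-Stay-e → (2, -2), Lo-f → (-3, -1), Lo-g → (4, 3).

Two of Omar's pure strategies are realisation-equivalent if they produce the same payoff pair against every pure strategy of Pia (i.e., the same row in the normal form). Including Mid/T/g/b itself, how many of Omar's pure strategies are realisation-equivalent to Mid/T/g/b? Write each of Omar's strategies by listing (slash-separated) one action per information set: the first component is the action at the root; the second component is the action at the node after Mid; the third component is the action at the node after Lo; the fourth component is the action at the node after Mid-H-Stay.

6

Row for Mid/T/g/b (columns In, Stay): (-3,-1) (-3,-3).
Under Mid/T/g/b, Omar's choice at the node after Lo and at the node after Mid-H-Stay can never be reached regardless of what Pia does, so varying those choices leaves every outcome unchanged.
Holding the reachable choices fixed and varying the unreachable ones freely already gives 2 × 3 = 6 equivalent strategies.
No other strategy reproduces this row, so those 6 are the full class: Mid/T/f/b, Mid/T/f/d, Mid/T/f/e, Mid/T/g/b, Mid/T/g/d, Mid/T/g/e.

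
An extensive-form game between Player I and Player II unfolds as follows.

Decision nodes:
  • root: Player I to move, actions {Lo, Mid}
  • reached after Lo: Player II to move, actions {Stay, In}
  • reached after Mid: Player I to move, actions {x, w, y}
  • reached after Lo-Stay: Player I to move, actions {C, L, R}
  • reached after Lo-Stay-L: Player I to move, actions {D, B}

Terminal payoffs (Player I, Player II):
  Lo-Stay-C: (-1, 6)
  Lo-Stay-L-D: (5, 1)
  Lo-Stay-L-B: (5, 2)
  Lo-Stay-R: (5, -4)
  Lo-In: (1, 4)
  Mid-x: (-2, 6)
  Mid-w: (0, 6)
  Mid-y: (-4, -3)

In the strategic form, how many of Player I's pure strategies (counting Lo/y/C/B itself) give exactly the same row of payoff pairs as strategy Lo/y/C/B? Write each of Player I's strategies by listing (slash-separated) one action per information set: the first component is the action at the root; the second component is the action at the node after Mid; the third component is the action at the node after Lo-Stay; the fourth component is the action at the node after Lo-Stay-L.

Row for Lo/y/C/B (columns Stay, In): (-1,6) (1,4).
Under Lo/y/C/B, Player I's choice at the node after Mid and at the node after Lo-Stay-L can never be reached regardless of what Player II does, so varying those choices leaves every outcome unchanged.
Holding the reachable choices fixed and varying the unreachable ones freely already gives 3 × 2 = 6 equivalent strategies.
No other strategy reproduces this row, so those 6 are the full class: Lo/x/C/D, Lo/x/C/B, Lo/w/C/D, Lo/w/C/B, Lo/y/C/D, Lo/y/C/B.

6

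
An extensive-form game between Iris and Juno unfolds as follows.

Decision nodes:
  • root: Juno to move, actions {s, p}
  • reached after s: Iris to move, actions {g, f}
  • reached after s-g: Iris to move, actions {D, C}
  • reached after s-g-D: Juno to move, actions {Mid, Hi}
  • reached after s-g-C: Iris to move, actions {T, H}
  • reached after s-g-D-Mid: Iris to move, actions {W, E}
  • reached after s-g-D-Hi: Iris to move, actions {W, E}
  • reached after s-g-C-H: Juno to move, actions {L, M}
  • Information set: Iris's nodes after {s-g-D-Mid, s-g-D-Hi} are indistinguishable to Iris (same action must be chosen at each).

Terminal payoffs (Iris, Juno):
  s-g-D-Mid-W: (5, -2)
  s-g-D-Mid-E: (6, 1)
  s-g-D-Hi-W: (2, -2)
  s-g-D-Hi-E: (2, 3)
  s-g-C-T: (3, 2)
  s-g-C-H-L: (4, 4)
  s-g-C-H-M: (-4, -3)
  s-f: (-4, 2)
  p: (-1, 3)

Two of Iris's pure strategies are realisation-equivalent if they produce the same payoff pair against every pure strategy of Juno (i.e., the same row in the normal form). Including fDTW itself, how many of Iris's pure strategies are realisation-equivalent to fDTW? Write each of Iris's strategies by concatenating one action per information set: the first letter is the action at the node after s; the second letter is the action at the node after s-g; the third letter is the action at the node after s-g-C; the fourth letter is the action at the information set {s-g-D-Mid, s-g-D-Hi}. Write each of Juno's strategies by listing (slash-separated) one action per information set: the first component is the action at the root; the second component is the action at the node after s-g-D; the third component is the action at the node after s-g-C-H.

8

Row for fDTW (columns s/Mid/L, s/Mid/M, s/Hi/L, s/Hi/M, p/Mid/L, p/Mid/M, p/Hi/L, p/Hi/M): (-4,2) (-4,2) (-4,2) (-4,2) (-1,3) (-1,3) (-1,3) (-1,3).
Under fDTW, Iris's choice at the node after s-g and at the node after s-g-C and at the information set {s-g-D-Mid, s-g-D-Hi} can never be reached regardless of what Juno does, so varying those choices leaves every outcome unchanged.
Holding the reachable choices fixed and varying the unreachable ones freely already gives 2 × 2 × 2 = 8 equivalent strategies.
No other strategy reproduces this row, so those 8 are the full class: fDTW, fDTE, fDHW, fDHE, fCTW, fCTE, fCHW, fCHE.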